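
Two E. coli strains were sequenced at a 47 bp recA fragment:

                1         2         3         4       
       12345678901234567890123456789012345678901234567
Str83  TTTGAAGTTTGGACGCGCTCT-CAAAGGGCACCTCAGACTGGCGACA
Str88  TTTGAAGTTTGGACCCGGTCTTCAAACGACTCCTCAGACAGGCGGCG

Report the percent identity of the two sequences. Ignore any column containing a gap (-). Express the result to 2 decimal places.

Excluding the 1 gap column leaves 46 comparable sites.
Mismatches occur at site 15 (G/C), site 18 (C/G), site 27 (G/C), site 29 (G/A), site 31 (A/T), site 40 (T/A), site 45 (A/G), site 47 (A/G).
38 of the 46 comparable sites match, so the percent identity is 38/46 × 100 = 82.61%.

82.61%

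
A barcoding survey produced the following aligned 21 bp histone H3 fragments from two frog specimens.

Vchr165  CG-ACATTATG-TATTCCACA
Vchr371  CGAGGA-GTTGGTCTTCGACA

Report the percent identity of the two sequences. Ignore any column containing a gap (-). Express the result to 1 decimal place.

Excluding the 3 gap columns leaves 18 comparable sites.
The sequences differ at positions 4 (A/G), 5 (C/G), 8 (T/G), 9 (A/T), 14 (A/C), 18 (C/G).
12 of the 18 comparable sites match, so the percent identity is 12/18 × 100 = 66.7%.

66.7%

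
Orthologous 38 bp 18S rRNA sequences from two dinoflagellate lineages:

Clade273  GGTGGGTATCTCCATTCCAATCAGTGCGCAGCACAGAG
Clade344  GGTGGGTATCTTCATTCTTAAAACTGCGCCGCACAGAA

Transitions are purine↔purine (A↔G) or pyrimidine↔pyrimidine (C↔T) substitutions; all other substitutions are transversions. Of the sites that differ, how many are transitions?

The sequences differ at positions 12 (C/T, transition), 18 (C/T, transition), 19 (A/T, transversion), 21 (T/A, transversion), 22 (C/A, transversion), 24 (G/C, transversion), 30 (A/C, transversion), 38 (G/A, transition).
Of the 8 differences, 3 transitions and 5 transversions, so the answer is 3.

3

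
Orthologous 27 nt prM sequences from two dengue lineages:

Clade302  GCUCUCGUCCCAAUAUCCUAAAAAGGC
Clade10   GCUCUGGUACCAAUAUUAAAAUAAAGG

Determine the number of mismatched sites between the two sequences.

Mismatches occur at site 6 (C↔G), site 9 (C↔A), site 17 (C↔U), site 18 (C↔A), site 19 (U↔A), site 22 (A↔U), site 25 (G↔A), site 27 (C↔G).
That gives 8 mismatches out of 27 aligned sites, so the Hamming distance is 8.

8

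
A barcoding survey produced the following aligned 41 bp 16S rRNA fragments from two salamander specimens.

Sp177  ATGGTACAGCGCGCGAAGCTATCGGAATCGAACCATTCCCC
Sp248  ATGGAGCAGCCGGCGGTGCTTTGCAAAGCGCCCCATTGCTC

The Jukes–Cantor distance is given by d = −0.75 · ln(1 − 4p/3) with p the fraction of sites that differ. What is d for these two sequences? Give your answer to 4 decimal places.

Mismatches occur at site 5 (T/A), site 6 (A/G), site 11 (G/C), site 12 (C/G), site 16 (A/G), site 17 (A/T), site 21 (A/T), site 23 (C/G), site 24 (G/C), site 25 (G/A), site 28 (T/G), site 31 (A/C), site 32 (A/C), site 38 (C/G), site 40 (C/T).
p = 15/41 = 0.365854.
d = −0.75 · ln(1 − (4/3)·0.365854) = −0.75 · ln(0.512195) = −0.75 · (-0.669050) = 0.5018.

0.5018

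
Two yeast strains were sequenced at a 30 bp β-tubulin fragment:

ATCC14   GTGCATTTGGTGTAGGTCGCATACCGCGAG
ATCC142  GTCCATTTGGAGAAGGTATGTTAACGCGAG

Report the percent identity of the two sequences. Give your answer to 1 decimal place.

73.3%

Mismatches occur at site 3 (G↔C), site 11 (T↔A), site 13 (T↔A), site 18 (C↔A), site 19 (G↔T), site 20 (C↔G), site 21 (A↔T), site 24 (C↔A).
22 of the 30 sites match, so the percent identity is 22/30 × 100 = 73.3%.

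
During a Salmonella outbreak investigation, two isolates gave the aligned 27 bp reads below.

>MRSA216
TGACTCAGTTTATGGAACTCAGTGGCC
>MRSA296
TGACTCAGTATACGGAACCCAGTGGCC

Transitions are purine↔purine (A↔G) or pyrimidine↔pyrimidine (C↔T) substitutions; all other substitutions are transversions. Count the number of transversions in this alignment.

1

Differing sites — 10:T/A (Tv); 13:T/C (Ti); 19:T/C (Ti).
Of the 3 differences, 2 transitions and 1 transversion, so the answer is 1.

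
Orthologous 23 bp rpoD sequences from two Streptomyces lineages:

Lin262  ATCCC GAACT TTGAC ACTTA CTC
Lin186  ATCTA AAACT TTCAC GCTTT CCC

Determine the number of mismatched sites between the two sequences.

7

The sequences differ at positions 4 (C/T), 5 (C/A), 6 (G/A), 13 (G/C), 16 (A/G), 20 (A/T), 22 (T/C).
That gives 7 mismatches out of 23 aligned sites, so the Hamming distance is 7.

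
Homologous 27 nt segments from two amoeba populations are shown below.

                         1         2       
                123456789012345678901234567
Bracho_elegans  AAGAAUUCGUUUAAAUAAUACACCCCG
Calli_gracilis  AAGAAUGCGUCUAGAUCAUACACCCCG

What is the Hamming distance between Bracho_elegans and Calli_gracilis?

4

The sequences differ at positions 7 (U/G), 11 (U/C), 14 (A/G), 17 (A/C).
That gives 4 mismatches out of 27 aligned sites, so the Hamming distance is 4.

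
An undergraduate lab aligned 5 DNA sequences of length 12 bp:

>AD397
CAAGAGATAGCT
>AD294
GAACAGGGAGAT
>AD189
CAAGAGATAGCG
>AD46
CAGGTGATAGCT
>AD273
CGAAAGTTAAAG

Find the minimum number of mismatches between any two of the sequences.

1

Pairwise Hamming distances:
  AD397 vs AD294: 5
  AD397 vs AD189: 1
  AD397 vs AD46: 2
  AD397 vs AD273: 6
  AD294 vs AD189: 6
  AD294 vs AD46: 7
  AD294 vs AD273: 7
  AD189 vs AD46: 3
  AD189 vs AD273: 5
  AD46 vs AD273: 8
The smallest is 1, between AD397 and AD189.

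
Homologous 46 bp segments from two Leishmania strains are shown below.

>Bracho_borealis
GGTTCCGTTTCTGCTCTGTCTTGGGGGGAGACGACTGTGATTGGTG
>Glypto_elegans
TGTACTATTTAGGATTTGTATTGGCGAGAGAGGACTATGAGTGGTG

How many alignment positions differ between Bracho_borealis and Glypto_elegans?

Mismatches occur at site 1 (G/T), site 4 (T/A), site 6 (C/T), site 7 (G/A), site 11 (C/A), site 12 (T/G), site 14 (C/A), site 16 (C/T), site 20 (C/A), site 25 (G/C), site 27 (G/A), site 32 (C/G), site 37 (G/A), site 41 (T/G).
That gives 14 mismatches out of 46 aligned sites, so the Hamming distance is 14.

14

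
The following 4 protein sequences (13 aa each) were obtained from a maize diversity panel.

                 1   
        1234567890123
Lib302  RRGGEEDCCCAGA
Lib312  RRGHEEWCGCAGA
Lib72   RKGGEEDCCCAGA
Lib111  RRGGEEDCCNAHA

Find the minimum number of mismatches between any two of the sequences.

1

Pairwise Hamming distances:
  Lib302 vs Lib312: 3
  Lib302 vs Lib72: 1
  Lib302 vs Lib111: 2
  Lib312 vs Lib72: 4
  Lib312 vs Lib111: 5
  Lib72 vs Lib111: 3
The smallest is 1, between Lib302 and Lib72.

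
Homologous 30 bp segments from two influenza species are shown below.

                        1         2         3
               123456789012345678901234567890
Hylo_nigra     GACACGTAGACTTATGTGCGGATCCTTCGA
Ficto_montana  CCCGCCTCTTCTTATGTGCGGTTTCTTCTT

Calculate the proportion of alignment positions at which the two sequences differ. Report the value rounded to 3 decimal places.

Differing sites — 1:G/C; 2:A/C; 4:A/G; 6:G/C; 8:A/C; 9:G/T; 10:A/T; 22:A/T; 24:C/T; 29:G/T; 30:A/T.
There are 11 differences over 30 sites, so p = 11/30 = 0.367.

0.367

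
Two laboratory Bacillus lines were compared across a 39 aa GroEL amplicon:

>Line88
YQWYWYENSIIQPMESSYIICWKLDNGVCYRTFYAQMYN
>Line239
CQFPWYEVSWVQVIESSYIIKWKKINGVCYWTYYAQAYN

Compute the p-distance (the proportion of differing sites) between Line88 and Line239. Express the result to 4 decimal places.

Mismatches occur at site 1 (Y↔C), site 3 (W↔F), site 4 (Y↔P), site 8 (N↔V), site 10 (I↔W), site 11 (I↔V), site 13 (P↔V), site 14 (M↔I), site 21 (C↔K), site 24 (L↔K), site 25 (D↔I), site 31 (R↔W), site 33 (F↔Y), site 37 (M↔A).
There are 14 differences over 39 sites, so p = 14/39 = 0.3590.

0.3590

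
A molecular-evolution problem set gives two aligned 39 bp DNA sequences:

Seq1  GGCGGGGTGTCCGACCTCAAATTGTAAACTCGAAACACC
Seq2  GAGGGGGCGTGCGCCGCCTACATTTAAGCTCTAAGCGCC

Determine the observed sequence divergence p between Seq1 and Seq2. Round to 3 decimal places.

0.385

The sequences differ at positions 2 (G/A), 3 (C/G), 8 (T/C), 11 (C/G), 14 (A/C), 16 (C/G), 17 (T/C), 19 (A/T), 21 (A/C), 22 (T/A), 24 (G/T), 28 (A/G), 32 (G/T), 35 (A/G), 37 (A/G).
There are 15 differences over 39 sites, so p = 15/39 = 0.385.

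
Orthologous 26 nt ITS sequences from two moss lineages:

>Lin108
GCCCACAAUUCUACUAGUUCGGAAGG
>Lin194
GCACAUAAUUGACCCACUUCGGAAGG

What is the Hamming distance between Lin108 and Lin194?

7

Mismatches occur at site 3 (C/A), site 6 (C/U), site 11 (C/G), site 12 (U/A), site 13 (A/C), site 15 (U/C), site 17 (G/C).
That gives 7 mismatches out of 26 aligned sites, so the Hamming distance is 7.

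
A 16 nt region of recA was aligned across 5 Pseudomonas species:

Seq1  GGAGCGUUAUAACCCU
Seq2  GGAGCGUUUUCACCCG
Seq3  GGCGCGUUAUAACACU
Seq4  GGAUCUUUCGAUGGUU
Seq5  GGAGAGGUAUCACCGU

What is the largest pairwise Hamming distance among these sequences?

Pairwise Hamming distances:
  Seq1 vs Seq2: 3
  Seq1 vs Seq3: 2
  Seq1 vs Seq4: 8
  Seq1 vs Seq5: 4
  Seq2 vs Seq3: 5
  Seq2 vs Seq4: 10
  Seq2 vs Seq5: 5
  Seq3 vs Seq4: 9
  Seq3 vs Seq5: 6
  Seq4 vs Seq5: 11
The largest is 11, between Seq4 and Seq5.

11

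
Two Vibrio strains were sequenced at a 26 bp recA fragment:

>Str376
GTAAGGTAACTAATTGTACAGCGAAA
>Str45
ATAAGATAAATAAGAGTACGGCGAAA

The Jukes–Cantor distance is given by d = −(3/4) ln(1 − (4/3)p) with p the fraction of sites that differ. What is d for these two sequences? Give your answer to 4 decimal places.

Mismatches occur at site 1 (G/A), site 6 (G/A), site 10 (C/A), site 14 (T/G), site 15 (T/A), site 20 (A/G).
p = 6/26 = 0.230769.
d = −0.75 · ln(1 − (4/3)·0.230769) = −0.75 · ln(0.692308) = −0.75 · (-0.367724) = 0.2758.

0.2758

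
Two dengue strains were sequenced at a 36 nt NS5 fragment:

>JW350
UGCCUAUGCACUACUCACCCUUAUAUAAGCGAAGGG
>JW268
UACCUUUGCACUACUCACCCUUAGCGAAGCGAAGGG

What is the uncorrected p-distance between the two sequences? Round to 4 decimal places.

Mismatches occur at site 2 (G↔A), site 6 (A↔U), site 24 (U↔G), site 25 (A↔C), site 26 (U↔G).
There are 5 differences over 36 sites, so p = 5/36 = 0.1389.

0.1389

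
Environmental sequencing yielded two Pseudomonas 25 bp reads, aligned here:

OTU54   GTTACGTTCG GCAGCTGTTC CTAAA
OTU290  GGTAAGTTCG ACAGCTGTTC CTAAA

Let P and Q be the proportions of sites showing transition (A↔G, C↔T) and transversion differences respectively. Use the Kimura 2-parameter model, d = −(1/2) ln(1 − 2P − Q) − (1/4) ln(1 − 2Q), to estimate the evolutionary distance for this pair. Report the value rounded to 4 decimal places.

Mismatches occur at site 2 (T→G, transversion), site 5 (C→A, transversion), site 11 (G→A, transition).
Of the 3 differences, 1 transition and 2 transversions over 25 sites: P = 1/25 = 0.040000, Q = 2/25 = 0.080000.
d = −0.5·ln(0.840000) − 0.25·ln(0.840000) = −0.5·(-0.174353) − 0.25·(-0.174353) = 0.1308.

0.1308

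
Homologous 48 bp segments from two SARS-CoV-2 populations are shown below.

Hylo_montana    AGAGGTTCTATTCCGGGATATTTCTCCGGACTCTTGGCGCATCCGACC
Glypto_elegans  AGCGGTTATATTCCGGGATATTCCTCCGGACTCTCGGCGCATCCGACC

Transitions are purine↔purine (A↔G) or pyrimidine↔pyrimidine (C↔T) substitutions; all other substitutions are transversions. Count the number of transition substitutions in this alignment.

2

Differing sites — 3:A/C (Tv); 8:C/A (Tv); 23:T/C (Ti); 35:T/C (Ti).
Of the 4 differences, 2 transitions and 2 transversions, so the answer is 2.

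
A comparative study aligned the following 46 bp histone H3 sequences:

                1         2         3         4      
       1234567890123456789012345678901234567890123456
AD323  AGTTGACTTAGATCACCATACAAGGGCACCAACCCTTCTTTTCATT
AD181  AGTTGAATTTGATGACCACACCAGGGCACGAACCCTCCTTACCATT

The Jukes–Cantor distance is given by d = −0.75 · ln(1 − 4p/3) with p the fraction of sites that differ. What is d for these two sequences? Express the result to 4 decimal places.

0.2267

Differing sites — 7:C/A; 10:A/T; 14:C/G; 19:T/C; 22:A/C; 30:C/G; 37:T/C; 41:T/A; 42:T/C.
p = 9/46 = 0.195652.
d = −0.75 · ln(1 − (4/3)·0.195652) = −0.75 · ln(0.739131) = −0.75 · (-0.302280) = 0.2267.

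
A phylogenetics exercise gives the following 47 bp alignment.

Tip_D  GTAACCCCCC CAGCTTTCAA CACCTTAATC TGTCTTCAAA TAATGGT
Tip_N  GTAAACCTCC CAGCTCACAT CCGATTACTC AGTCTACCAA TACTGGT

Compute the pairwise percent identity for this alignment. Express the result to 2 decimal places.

The sequences differ at positions 5 (C/A), 8 (C/T), 16 (T/C), 17 (T/A), 20 (A/T), 22 (A/C), 23 (C/G), 24 (C/A), 28 (A/C), 31 (T/A), 36 (T/A), 38 (A/C), 43 (A/C).
34 of the 47 sites match, so the percent identity is 34/47 × 100 = 72.34%.

72.34%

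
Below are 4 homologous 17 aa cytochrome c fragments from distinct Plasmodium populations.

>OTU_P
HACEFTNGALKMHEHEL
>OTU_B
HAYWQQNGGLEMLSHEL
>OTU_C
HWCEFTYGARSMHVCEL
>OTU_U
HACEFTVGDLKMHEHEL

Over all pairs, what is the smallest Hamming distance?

Pairwise Hamming distances:
  OTU_P vs OTU_B: 8
  OTU_P vs OTU_C: 6
  OTU_P vs OTU_U: 2
  OTU_B vs OTU_C: 12
  OTU_B vs OTU_U: 9
  OTU_C vs OTU_U: 7
The smallest is 2, between OTU_P and OTU_U.

2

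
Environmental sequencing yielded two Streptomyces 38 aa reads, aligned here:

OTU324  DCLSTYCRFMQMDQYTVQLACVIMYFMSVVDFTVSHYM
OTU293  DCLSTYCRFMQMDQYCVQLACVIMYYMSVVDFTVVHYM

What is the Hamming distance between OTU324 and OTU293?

Differing sites — 16:T/C; 26:F/Y; 35:S/V.
That gives 3 mismatches out of 38 aligned sites, so the Hamming distance is 3.

3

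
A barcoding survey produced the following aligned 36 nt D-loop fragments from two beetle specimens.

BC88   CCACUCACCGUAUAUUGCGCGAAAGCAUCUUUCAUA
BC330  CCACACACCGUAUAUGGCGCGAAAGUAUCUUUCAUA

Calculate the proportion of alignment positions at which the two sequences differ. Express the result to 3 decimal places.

Mismatches occur at site 5 (U→A), site 16 (U→G), site 26 (C→U).
There are 3 differences over 36 sites, so p = 3/36 = 0.083.

0.083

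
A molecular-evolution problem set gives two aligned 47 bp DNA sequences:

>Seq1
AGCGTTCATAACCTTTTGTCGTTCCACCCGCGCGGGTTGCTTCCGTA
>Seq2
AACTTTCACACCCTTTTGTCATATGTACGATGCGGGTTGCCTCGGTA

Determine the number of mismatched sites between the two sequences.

Differing sites — 2:G/A; 4:G/T; 9:T/C; 11:A/C; 21:G/A; 23:T/A; 24:C/T; 25:C/G; 26:A/T; 27:C/A; 29:C/G; 30:G/A; 31:C/T; 41:T/C; 44:C/G.
That gives 15 mismatches out of 47 aligned sites, so the Hamming distance is 15.

15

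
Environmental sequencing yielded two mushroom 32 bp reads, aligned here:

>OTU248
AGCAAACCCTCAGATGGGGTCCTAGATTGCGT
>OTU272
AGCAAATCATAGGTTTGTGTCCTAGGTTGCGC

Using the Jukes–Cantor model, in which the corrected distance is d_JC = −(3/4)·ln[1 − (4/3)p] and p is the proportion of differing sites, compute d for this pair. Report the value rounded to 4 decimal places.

0.3525

Mismatches occur at site 7 (C/T), site 9 (C/A), site 11 (C/A), site 12 (A/G), site 14 (A/T), site 16 (G/T), site 18 (G/T), site 26 (A/G), site 32 (T/C).
p = 9/32 = 0.281250.
d = −0.75 · ln(1 − (4/3)·0.281250) = −0.75 · ln(0.625000) = −0.75 · (-0.470004) = 0.3525.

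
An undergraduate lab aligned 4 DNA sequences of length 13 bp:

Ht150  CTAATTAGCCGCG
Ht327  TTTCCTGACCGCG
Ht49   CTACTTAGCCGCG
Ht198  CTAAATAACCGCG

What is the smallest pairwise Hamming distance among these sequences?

1

Pairwise Hamming distances:
  Ht150 vs Ht327: 6
  Ht150 vs Ht49: 1
  Ht150 vs Ht198: 2
  Ht327 vs Ht49: 5
  Ht327 vs Ht198: 5
  Ht49 vs Ht198: 3
The smallest is 1, between Ht150 and Ht49.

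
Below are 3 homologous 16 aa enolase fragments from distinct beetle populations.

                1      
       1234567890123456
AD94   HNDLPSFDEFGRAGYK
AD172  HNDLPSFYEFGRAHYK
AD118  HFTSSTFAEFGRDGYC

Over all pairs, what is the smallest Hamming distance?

2

Pairwise Hamming distances:
  AD94 vs AD172: 2
  AD94 vs AD118: 8
  AD172 vs AD118: 9
The smallest is 2, between AD94 and AD172.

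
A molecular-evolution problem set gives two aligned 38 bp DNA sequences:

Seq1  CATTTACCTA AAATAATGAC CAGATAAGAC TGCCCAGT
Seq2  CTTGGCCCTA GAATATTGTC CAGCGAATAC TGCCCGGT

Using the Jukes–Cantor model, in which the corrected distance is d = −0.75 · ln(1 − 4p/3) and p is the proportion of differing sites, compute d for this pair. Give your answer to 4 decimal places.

The sequences differ at positions 2 (A/T), 4 (T/G), 5 (T/G), 6 (A/C), 11 (A/G), 16 (A/T), 19 (A/T), 24 (A/C), 25 (T/G), 28 (G/T), 36 (A/G).
p = 11/38 = 0.289474.
d = −0.75 · ln(1 − (4/3)·0.289474) = −0.75 · ln(0.614035) = −0.75 · (-0.487703) = 0.3658.

0.3658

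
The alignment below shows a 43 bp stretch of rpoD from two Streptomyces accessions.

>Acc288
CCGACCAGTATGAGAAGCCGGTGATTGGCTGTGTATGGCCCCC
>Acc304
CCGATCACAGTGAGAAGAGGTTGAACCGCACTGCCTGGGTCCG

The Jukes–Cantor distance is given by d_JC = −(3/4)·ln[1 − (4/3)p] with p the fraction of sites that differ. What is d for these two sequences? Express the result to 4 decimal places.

0.5617

Differing sites — 5:C/T; 8:G/C; 9:T/A; 10:A/G; 18:C/A; 19:C/G; 21:G/T; 25:T/A; 26:T/C; 27:G/C; 30:T/A; 31:G/C; 34:T/C; 35:A/C; 39:C/G; 40:C/T; 43:C/G.
p = 17/43 = 0.395349.
d = −0.75 · ln(1 − (4/3)·0.395349) = −0.75 · ln(0.472868) = −0.75 · (-0.748939) = 0.5617.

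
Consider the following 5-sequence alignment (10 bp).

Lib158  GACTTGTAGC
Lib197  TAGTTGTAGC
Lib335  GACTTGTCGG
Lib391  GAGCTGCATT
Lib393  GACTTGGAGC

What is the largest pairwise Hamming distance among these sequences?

Pairwise Hamming distances:
  Lib158 vs Lib197: 2
  Lib158 vs Lib335: 2
  Lib158 vs Lib391: 5
  Lib158 vs Lib393: 1
  Lib197 vs Lib335: 4
  Lib197 vs Lib391: 5
  Lib197 vs Lib393: 3
  Lib335 vs Lib391: 6
  Lib335 vs Lib393: 3
  Lib391 vs Lib393: 5
The largest is 6, between Lib335 and Lib391.

6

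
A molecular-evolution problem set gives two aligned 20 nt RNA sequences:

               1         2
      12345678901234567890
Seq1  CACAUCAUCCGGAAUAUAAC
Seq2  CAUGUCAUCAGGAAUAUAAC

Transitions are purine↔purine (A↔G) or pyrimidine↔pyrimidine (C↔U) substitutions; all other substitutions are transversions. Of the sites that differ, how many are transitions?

The sequences differ at positions 3 (C/U, transition), 4 (A/G, transition), 10 (C/A, transversion).
Of the 3 differences, 2 transitions and 1 transversion, so the answer is 2.

2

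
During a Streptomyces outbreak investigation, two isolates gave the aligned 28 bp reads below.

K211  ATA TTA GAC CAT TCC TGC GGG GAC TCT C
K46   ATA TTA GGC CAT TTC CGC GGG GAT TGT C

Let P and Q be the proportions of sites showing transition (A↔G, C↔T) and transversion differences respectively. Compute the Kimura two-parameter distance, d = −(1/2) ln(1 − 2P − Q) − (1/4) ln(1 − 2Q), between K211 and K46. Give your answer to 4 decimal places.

0.2124

Differing sites — 8:A/G (Ti); 14:C/T (Ti); 16:T/C (Ti); 24:C/T (Ti); 26:C/G (Tv).
Of the 5 differences, 4 transitions and 1 transversion over 28 sites: P = 4/28 = 0.142857, Q = 1/28 = 0.035714.
d = −0.5·ln(0.678572) − 0.25·ln(0.928572) = −0.5·(-0.387765) − 0.25·(-0.074107) = 0.2124.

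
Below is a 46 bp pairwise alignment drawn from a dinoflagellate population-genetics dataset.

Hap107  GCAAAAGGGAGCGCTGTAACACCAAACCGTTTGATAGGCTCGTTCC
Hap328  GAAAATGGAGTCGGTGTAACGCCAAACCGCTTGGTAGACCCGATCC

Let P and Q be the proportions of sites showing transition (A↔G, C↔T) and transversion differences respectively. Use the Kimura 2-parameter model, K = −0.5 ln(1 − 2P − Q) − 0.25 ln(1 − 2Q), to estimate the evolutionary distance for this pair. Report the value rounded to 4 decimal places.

0.3277

The sequences differ at positions 2 (C/A, transversion), 6 (A/T, transversion), 9 (G/A, transition), 10 (A/G, transition), 11 (G/T, transversion), 14 (C/G, transversion), 21 (A/G, transition), 30 (T/C, transition), 34 (A/G, transition), 38 (G/A, transition), 40 (T/C, transition), 43 (T/A, transversion).
Of the 12 differences, 7 transitions and 5 transversions over 46 sites: P = 7/46 = 0.152174, Q = 5/46 = 0.108696.
d = −0.5·ln(0.586956) − 0.25·ln(0.782608) = −0.5·(-0.532805) − 0.25·(-0.245123) = 0.3277.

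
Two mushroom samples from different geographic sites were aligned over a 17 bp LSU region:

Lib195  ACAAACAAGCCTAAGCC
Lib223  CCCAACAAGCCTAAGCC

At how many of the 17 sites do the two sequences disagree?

The sequences differ at positions 1 (A/C), 3 (A/C).
That gives 2 mismatches out of 17 aligned sites, so the Hamming distance is 2.

2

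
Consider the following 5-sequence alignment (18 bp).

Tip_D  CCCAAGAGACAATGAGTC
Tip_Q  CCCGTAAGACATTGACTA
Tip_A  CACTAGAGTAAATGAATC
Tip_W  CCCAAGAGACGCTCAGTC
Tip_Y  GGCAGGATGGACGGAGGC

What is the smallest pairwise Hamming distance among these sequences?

Pairwise Hamming distances:
  Tip_D vs Tip_Q: 6
  Tip_D vs Tip_A: 5
  Tip_D vs Tip_W: 3
  Tip_D vs Tip_Y: 9
  Tip_Q vs Tip_A: 9
  Tip_Q vs Tip_W: 8
  Tip_Q vs Tip_Y: 13
  Tip_A vs Tip_W: 8
  Tip_A vs Tip_Y: 11
  Tip_W vs Tip_Y: 10
The smallest is 3, between Tip_D and Tip_W.

3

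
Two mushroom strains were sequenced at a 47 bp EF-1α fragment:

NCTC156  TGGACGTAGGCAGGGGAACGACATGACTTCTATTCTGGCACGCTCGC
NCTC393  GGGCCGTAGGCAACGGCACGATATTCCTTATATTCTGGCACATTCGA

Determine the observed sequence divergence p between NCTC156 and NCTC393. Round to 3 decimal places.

0.255

Mismatches occur at site 1 (T/G), site 4 (A/C), site 13 (G/A), site 14 (G/C), site 17 (A/C), site 22 (C/T), site 25 (G/T), site 26 (A/C), site 30 (C/A), site 42 (G/A), site 43 (C/T), site 47 (C/A).
There are 12 differences over 47 sites, so p = 12/47 = 0.255.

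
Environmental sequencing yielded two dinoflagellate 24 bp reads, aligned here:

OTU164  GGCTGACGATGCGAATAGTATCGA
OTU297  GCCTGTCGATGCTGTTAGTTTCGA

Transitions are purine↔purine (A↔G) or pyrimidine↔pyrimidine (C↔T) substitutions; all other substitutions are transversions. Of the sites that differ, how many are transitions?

Mismatches occur at site 2 (G/C, transversion), site 6 (A/T, transversion), site 13 (G/T, transversion), site 14 (A/G, transition), site 15 (A/T, transversion), site 20 (A/T, transversion).
Of the 6 differences, 1 transition and 5 transversions, so the answer is 1.

1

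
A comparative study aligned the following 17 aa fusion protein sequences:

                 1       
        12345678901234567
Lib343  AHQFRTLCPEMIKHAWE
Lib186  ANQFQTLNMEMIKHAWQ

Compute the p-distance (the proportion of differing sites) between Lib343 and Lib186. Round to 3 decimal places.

0.294

The sequences differ at positions 2 (H/N), 5 (R/Q), 8 (C/N), 9 (P/M), 17 (E/Q).
There are 5 differences over 17 sites, so p = 5/17 = 0.294.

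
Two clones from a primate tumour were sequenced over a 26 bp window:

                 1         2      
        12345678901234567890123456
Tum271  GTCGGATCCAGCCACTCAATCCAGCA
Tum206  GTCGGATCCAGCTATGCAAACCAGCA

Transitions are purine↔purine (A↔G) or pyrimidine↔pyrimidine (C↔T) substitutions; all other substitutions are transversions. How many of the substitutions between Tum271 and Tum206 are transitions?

The sequences differ at positions 13 (C/T, transition), 15 (C/T, transition), 16 (T/G, transversion), 20 (T/A, transversion).
Of the 4 differences, 2 transitions and 2 transversions, so the answer is 2.

2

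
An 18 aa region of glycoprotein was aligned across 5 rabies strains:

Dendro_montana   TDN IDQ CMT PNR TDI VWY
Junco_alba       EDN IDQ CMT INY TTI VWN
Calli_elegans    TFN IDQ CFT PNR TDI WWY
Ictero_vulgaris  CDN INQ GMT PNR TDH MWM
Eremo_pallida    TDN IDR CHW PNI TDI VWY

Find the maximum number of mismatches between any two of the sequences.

10

Pairwise Hamming distances:
  Dendro_montana vs Junco_alba: 5
  Dendro_montana vs Calli_elegans: 3
  Dendro_montana vs Ictero_vulgaris: 6
  Dendro_montana vs Eremo_pallida: 4
  Junco_alba vs Calli_elegans: 8
  Junco_alba vs Ictero_vulgaris: 9
  Junco_alba vs Eremo_pallida: 8
  Calli_elegans vs Ictero_vulgaris: 8
  Calli_elegans vs Eremo_pallida: 6
  Ictero_vulgaris vs Eremo_pallida: 10
The largest is 10, between Ictero_vulgaris and Eremo_pallida.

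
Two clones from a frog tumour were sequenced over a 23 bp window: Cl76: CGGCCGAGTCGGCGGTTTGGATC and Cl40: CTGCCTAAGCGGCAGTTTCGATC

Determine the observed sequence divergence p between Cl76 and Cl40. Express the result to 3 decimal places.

The sequences differ at positions 2 (G/T), 6 (G/T), 8 (G/A), 9 (T/G), 14 (G/A), 19 (G/C).
There are 6 differences over 23 sites, so p = 6/23 = 0.261.

0.261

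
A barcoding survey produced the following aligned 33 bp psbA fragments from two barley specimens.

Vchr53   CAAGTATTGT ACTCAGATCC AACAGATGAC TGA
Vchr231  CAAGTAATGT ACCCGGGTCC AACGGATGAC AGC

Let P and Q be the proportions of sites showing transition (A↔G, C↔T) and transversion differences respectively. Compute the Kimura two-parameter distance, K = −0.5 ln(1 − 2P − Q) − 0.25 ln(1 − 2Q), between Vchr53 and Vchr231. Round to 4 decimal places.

0.2529

The sequences differ at positions 7 (T/A, transversion), 13 (T/C, transition), 15 (A/G, transition), 17 (A/G, transition), 24 (A/G, transition), 31 (T/A, transversion), 33 (A/C, transversion).
Of the 7 differences, 4 transitions and 3 transversions over 33 sites: P = 4/33 = 0.121212, Q = 3/33 = 0.090909.
d = −0.5·ln(0.666667) − 0.25·ln(0.818182) = −0.5·(-0.405465) − 0.25·(-0.200670) = 0.2529.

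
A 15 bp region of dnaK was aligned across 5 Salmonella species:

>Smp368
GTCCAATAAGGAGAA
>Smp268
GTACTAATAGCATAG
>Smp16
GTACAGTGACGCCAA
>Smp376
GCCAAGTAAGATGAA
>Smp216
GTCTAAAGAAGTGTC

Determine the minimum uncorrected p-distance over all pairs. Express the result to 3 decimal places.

0.333

Pairwise Hamming distances:
  Smp368 vs Smp268: 7
  Smp368 vs Smp16: 6
  Smp368 vs Smp376: 5
  Smp368 vs Smp216: 7
  Smp268 vs Smp16: 9
  Smp268 vs Smp376: 11
  Smp268 vs Smp216: 10
  Smp16 vs Smp376: 8
  Smp16 vs Smp216: 9
  Smp376 vs Smp216: 9
The smallest is 5 mismatches, between Smp368 and Smp376; p = 5/15 = 0.333.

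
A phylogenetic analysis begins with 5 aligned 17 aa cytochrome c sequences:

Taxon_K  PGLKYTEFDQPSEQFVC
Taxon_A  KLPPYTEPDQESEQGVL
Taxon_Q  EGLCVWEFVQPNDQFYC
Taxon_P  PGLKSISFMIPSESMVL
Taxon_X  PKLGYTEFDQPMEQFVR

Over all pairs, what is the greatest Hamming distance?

14

Pairwise Hamming distances:
  Taxon_K vs Taxon_A: 8
  Taxon_K vs Taxon_Q: 8
  Taxon_K vs Taxon_P: 8
  Taxon_K vs Taxon_X: 4
  Taxon_A vs Taxon_Q: 14
  Taxon_A vs Taxon_P: 13
  Taxon_A vs Taxon_X: 9
  Taxon_Q vs Taxon_P: 13
  Taxon_Q vs Taxon_X: 10
  Taxon_P vs Taxon_X: 11
The largest is 14, between Taxon_A and Taxon_Q.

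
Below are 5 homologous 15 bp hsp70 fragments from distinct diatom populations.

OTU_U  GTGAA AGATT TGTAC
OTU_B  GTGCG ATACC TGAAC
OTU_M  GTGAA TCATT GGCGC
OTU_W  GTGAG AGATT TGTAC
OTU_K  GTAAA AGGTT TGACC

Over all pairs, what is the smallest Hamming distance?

1

Pairwise Hamming distances:
  OTU_U vs OTU_B: 6
  OTU_U vs OTU_M: 5
  OTU_U vs OTU_W: 1
  OTU_U vs OTU_K: 4
  OTU_B vs OTU_M: 9
  OTU_B vs OTU_W: 5
  OTU_B vs OTU_K: 8
  OTU_M vs OTU_W: 6
  OTU_M vs OTU_K: 7
  OTU_W vs OTU_K: 5
The smallest is 1, between OTU_U and OTU_W.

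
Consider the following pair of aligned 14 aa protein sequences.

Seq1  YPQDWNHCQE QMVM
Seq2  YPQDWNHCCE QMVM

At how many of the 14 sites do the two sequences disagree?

The sequences differ at position 9 (Q/C).
That gives 1 mismatch out of 14 aligned sites, so the Hamming distance is 1.

1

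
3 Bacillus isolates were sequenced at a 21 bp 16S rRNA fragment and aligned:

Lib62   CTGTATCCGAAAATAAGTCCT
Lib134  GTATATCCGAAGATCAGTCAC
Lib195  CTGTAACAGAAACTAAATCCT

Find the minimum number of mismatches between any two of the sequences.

Pairwise Hamming distances:
  Lib62 vs Lib134: 6
  Lib62 vs Lib195: 4
  Lib134 vs Lib195: 10
The smallest is 4, between Lib62 and Lib195.

4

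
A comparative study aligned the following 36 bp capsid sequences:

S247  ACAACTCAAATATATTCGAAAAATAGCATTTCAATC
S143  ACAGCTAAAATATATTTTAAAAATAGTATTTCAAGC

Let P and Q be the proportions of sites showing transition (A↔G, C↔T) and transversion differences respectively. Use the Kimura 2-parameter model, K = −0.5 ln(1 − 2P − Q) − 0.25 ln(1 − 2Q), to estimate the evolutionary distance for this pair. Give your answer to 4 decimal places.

0.1894

The sequences differ at positions 4 (A/G, transition), 7 (C/A, transversion), 17 (C/T, transition), 18 (G/T, transversion), 27 (C/T, transition), 35 (T/G, transversion).
Of the 6 differences, 3 transitions and 3 transversions over 36 sites: P = 3/36 = 0.083333, Q = 3/36 = 0.083333.
d = −0.5·ln(0.750001) − 0.25·ln(0.833334) = −0.5·(-0.287681) − 0.25·(-0.182321) = 0.1894.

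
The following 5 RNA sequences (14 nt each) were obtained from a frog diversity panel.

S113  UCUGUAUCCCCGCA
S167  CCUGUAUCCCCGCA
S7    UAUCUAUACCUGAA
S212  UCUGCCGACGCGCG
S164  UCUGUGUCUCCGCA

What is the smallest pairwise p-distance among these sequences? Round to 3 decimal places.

0.071

Pairwise Hamming distances:
  S113 vs S167: 1
  S113 vs S7: 5
  S113 vs S212: 6
  S113 vs S164: 2
  S167 vs S7: 6
  S167 vs S212: 7
  S167 vs S164: 3
  S7 vs S212: 9
  S7 vs S164: 7
  S212 vs S164: 7
The smallest is 1 mismatch, between S113 and S167; p = 1/14 = 0.071.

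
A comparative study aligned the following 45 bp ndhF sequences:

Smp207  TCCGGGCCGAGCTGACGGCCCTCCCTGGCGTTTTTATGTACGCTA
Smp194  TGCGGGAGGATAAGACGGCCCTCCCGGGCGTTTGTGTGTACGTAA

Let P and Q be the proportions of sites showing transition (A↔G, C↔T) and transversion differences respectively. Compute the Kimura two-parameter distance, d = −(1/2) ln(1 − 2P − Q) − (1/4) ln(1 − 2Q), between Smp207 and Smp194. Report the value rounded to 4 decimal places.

The sequences differ at positions 2 (C/G, transversion), 7 (C/A, transversion), 8 (C/G, transversion), 11 (G/T, transversion), 12 (C/A, transversion), 13 (T/A, transversion), 26 (T/G, transversion), 34 (T/G, transversion), 36 (A/G, transition), 43 (C/T, transition), 44 (T/A, transversion).
Of the 11 differences, 2 transitions and 9 transversions over 45 sites: P = 2/45 = 0.044444, Q = 9/45 = 0.200000.
d = −0.5·ln(0.711112) − 0.25·ln(0.600000) = −0.5·(-0.340925) − 0.25·(-0.510826) = 0.2982.

0.2982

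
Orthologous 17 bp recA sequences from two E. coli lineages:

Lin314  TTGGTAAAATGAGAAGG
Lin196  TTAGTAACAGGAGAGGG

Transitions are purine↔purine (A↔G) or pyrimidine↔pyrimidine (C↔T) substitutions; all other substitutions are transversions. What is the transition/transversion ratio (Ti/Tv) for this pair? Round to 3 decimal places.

Differing sites — 3:G/A (Ti); 8:A/C (Tv); 10:T/G (Tv); 15:A/G (Ti).
Of the 4 differences, 2 transitions and 2 transversions, so Ti/Tv = 2/2 = 1.000.

1.000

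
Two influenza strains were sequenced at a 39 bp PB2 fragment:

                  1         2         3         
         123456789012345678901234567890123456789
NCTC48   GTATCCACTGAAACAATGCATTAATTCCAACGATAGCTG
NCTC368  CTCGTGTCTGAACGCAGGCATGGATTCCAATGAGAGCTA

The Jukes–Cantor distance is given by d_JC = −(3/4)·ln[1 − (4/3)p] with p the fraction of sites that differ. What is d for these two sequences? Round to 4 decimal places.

Differing sites — 1:G/C; 3:A/C; 4:T/G; 5:C/T; 6:C/G; 7:A/T; 13:A/C; 14:C/G; 15:A/C; 17:T/G; 22:T/G; 23:A/G; 31:C/T; 34:T/G; 39:G/A.
p = 15/39 = 0.384615.
d = −0.75 · ln(1 − (4/3)·0.384615) = −0.75 · ln(0.487180) = −0.75 · (-0.719122) = 0.5393.

0.5393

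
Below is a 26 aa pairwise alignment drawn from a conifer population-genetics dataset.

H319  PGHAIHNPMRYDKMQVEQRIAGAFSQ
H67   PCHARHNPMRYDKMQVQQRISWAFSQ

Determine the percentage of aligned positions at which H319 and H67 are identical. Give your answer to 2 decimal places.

The sequences differ at positions 2 (G/C), 5 (I/R), 17 (E/Q), 21 (A/S), 22 (G/W).
21 of the 26 sites match, so the percent identity is 21/26 × 100 = 80.77%.

80.77%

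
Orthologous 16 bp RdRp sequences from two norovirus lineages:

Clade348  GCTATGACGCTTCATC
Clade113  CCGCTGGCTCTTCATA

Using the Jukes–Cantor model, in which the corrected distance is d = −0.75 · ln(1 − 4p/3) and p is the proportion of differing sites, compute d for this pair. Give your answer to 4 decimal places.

0.5199

Mismatches occur at site 1 (G↔C), site 3 (T↔G), site 4 (A↔C), site 7 (A↔G), site 9 (G↔T), site 16 (C↔A).
p = 6/16 = 0.375000.
d = −0.75 · ln(1 − (4/3)·0.375000) = −0.75 · ln(0.500000) = −0.75 · (-0.693147) = 0.5199.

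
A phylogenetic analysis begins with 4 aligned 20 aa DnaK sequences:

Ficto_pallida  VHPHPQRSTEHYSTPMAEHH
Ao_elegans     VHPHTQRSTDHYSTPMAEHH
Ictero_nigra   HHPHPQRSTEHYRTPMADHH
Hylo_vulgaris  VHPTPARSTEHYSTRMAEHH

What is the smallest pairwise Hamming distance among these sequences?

Pairwise Hamming distances:
  Ficto_pallida vs Ao_elegans: 2
  Ficto_pallida vs Ictero_nigra: 3
  Ficto_pallida vs Hylo_vulgaris: 3
  Ao_elegans vs Ictero_nigra: 5
  Ao_elegans vs Hylo_vulgaris: 5
  Ictero_nigra vs Hylo_vulgaris: 6
The smallest is 2, between Ficto_pallida and Ao_elegans.

2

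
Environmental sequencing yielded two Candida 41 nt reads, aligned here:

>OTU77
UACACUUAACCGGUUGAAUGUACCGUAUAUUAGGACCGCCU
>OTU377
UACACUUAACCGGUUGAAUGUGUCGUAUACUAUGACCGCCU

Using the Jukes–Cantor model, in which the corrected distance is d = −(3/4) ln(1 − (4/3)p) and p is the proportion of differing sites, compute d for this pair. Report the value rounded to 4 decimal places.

0.1045

The sequences differ at positions 22 (A/G), 23 (C/U), 30 (U/C), 33 (G/U).
p = 4/41 = 0.097561.
d = −0.75 · ln(1 − (4/3)·0.097561) = −0.75 · ln(0.869919) = −0.75 · (-0.139355) = 0.1045.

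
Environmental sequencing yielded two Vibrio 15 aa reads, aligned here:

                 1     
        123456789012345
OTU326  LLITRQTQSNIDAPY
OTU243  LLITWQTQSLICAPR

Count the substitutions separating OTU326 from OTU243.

4

Mismatches occur at site 5 (R→W), site 10 (N→L), site 12 (D→C), site 15 (Y→R).
That gives 4 mismatches out of 15 aligned sites, so the Hamming distance is 4.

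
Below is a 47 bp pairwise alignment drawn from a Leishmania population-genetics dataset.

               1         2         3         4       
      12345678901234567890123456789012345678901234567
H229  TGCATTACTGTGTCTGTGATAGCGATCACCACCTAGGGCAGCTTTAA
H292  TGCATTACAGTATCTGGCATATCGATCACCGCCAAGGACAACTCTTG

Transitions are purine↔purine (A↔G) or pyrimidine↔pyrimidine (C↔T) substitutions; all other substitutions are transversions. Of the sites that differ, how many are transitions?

The sequences differ at positions 9 (T/A, transversion), 12 (G/A, transition), 17 (T/G, transversion), 18 (G/C, transversion), 22 (G/T, transversion), 31 (A/G, transition), 34 (T/A, transversion), 38 (G/A, transition), 41 (G/A, transition), 44 (T/C, transition), 46 (A/T, transversion), 47 (A/G, transition).
Of the 12 differences, 6 transitions and 6 transversions, so the answer is 6.

6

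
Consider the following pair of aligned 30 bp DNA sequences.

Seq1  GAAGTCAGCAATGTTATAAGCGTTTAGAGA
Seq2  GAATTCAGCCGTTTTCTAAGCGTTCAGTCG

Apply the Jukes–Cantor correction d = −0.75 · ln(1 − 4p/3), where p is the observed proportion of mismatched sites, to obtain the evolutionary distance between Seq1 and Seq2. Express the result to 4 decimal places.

0.3831

Mismatches occur at site 4 (G→T), site 10 (A→C), site 11 (A→G), site 13 (G→T), site 16 (A→C), site 25 (T→C), site 28 (A→T), site 29 (G→C), site 30 (A→G).
p = 9/30 = 0.300000.
d = −0.75 · ln(1 − (4/3)·0.300000) = −0.75 · ln(0.600000) = −0.75 · (-0.510826) = 0.3831.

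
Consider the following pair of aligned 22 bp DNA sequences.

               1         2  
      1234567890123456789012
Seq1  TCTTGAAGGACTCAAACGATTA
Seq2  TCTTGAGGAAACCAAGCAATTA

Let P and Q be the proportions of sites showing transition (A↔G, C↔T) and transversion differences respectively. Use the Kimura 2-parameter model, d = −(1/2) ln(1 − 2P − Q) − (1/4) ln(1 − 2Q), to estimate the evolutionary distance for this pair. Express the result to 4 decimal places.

0.3704

The sequences differ at positions 7 (A/G, transition), 9 (G/A, transition), 11 (C/A, transversion), 12 (T/C, transition), 16 (A/G, transition), 18 (G/A, transition).
Of the 6 differences, 5 transitions and 1 transversion over 22 sites: P = 5/22 = 0.227273, Q = 1/22 = 0.045455.
d = −0.5·ln(0.499999) − 0.25·ln(0.909090) = −0.5·(-0.693149) − 0.25·(-0.095311) = 0.3704.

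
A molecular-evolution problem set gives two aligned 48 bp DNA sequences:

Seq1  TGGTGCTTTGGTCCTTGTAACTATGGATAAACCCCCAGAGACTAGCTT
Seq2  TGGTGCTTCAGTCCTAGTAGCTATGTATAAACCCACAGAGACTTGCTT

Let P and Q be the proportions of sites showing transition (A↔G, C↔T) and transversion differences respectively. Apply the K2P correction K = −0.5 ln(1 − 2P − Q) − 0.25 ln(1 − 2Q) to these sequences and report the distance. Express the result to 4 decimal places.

0.1624

The sequences differ at positions 9 (T/C, transition), 10 (G/A, transition), 16 (T/A, transversion), 20 (A/G, transition), 26 (G/T, transversion), 35 (C/A, transversion), 44 (A/T, transversion).
Of the 7 differences, 3 transitions and 4 transversions over 48 sites: P = 3/48 = 0.062500, Q = 4/48 = 0.083333.
d = −0.5·ln(0.791667) − 0.25·ln(0.833334) = −0.5·(-0.233614) − 0.25·(-0.182321) = 0.1624.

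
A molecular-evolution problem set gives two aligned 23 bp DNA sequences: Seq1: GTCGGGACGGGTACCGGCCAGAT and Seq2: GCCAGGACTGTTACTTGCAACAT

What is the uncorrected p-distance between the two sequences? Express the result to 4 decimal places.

0.3478

Differing sites — 2:T/C; 4:G/A; 9:G/T; 11:G/T; 15:C/T; 16:G/T; 19:C/A; 21:G/C.
There are 8 differences over 23 sites, so p = 8/23 = 0.3478.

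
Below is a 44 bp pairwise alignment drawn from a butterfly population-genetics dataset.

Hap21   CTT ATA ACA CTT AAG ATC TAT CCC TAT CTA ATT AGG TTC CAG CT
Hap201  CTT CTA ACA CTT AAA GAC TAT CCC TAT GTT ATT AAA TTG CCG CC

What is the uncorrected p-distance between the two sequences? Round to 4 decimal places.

0.2500

Differing sites — 4:A/C; 15:G/A; 16:A/G; 17:T/A; 28:C/G; 30:A/T; 35:G/A; 36:G/A; 39:C/G; 41:A/C; 44:T/C.
There are 11 differences over 44 sites, so p = 11/44 = 0.2500.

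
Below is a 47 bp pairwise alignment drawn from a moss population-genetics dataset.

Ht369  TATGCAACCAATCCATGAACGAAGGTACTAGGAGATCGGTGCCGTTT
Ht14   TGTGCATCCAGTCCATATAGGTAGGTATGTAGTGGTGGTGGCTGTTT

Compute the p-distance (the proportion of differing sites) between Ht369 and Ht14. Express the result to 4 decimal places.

0.3617

Differing sites — 2:A/G; 7:A/T; 11:A/G; 17:G/A; 18:A/T; 20:C/G; 22:A/T; 28:C/T; 29:T/G; 30:A/T; 31:G/A; 33:A/T; 35:A/G; 37:C/G; 39:G/T; 40:T/G; 43:C/T.
There are 17 differences over 47 sites, so p = 17/47 = 0.3617.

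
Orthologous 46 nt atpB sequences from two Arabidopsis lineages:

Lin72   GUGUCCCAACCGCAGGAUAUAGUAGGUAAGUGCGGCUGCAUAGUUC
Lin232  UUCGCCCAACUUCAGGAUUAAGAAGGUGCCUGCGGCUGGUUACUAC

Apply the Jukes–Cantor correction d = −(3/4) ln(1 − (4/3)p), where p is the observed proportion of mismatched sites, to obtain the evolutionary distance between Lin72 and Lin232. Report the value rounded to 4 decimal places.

Differing sites — 1:G/U; 3:G/C; 4:U/G; 11:C/U; 12:G/U; 19:A/U; 20:U/A; 23:U/A; 28:A/G; 29:A/C; 30:G/C; 39:C/G; 40:A/U; 43:G/C; 45:U/A.
p = 15/46 = 0.326087.
d = −0.75 · ln(1 − (4/3)·0.326087) = −0.75 · ln(0.565217) = −0.75 · (-0.570546) = 0.4279.

0.4279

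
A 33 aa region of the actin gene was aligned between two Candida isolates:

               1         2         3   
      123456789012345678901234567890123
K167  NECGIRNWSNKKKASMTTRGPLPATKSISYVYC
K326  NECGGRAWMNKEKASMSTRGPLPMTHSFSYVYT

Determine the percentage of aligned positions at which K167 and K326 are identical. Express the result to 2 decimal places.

The sequences differ at positions 5 (I/G), 7 (N/A), 9 (S/M), 12 (K/E), 17 (T/S), 24 (A/M), 26 (K/H), 28 (I/F), 33 (C/T).
24 of the 33 sites match, so the percent identity is 24/33 × 100 = 72.73%.

72.73%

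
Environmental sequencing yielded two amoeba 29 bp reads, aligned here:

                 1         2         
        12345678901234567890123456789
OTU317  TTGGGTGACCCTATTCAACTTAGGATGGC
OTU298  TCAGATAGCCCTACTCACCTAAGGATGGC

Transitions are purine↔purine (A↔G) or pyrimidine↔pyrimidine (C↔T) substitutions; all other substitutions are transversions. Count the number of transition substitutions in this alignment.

The sequences differ at positions 2 (T/C, transition), 3 (G/A, transition), 5 (G/A, transition), 7 (G/A, transition), 8 (A/G, transition), 14 (T/C, transition), 18 (A/C, transversion), 21 (T/A, transversion).
Of the 8 differences, 6 transitions and 2 transversions, so the answer is 6.

6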